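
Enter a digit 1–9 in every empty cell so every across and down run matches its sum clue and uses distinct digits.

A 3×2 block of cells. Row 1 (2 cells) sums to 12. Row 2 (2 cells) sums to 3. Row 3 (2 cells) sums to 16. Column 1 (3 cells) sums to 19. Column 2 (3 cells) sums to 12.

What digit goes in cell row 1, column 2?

3 in 2 cells must be {1,2}; 16 in 2 cells must be {7,9}.
The 3 across and the 19 down share only 2, so (2,1) = 2.
(2,2) = 3 − 2 = 1 completes the 3 across.
Given what's placed, (3,1) must be 9 to fit the 16 across and 19 down.
(3,2) = 16 − 9 = 7 completes the 16 across.
(1,1) = 19 − 11 = 8 completes the 19 down.
(1,2) = 12 − 8 = 4 completes the 12 across.

4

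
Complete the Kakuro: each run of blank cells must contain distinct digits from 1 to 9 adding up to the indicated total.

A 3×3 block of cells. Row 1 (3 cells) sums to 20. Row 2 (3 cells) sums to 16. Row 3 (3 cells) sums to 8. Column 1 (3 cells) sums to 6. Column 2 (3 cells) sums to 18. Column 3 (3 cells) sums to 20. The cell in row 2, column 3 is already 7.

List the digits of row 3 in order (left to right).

2 1 5

6 in 3 cells must be {1,2,3}.
(1,1) = 3: only digit in both the 20-across and 6-down candidate sets.
(2,1) = 1: the only remaining digit allowed by both the 16 across and the 6 down.
(2,2) = 16 − 8 = 8 completes the 16 across.
(3,1) = 6 − 4 = 2 completes the 6 down.
(3,2) = 1: the only remaining digit allowed by both the 8 across and the 18 down.
(3,3) = 8 − 3 = 5 completes the 8 across.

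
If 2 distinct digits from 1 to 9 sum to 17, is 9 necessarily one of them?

Yes

The only way to make 17 from 2 distinct digits is {8,9}, which contains 9.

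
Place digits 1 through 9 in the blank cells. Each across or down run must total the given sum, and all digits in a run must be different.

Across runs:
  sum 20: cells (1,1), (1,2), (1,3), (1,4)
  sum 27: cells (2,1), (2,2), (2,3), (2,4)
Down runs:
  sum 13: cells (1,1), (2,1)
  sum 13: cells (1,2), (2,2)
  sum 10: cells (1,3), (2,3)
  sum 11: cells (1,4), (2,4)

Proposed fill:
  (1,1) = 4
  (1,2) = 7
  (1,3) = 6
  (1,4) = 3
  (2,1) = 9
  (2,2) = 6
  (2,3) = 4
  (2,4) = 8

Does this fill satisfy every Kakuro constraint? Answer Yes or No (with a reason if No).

Across: 4+7+6+3=20; 9+6+4+8=27. Down: 4+9=13; 7+6=13; 6+4=10; 3+8=11. No digit repeats within any run.

Yes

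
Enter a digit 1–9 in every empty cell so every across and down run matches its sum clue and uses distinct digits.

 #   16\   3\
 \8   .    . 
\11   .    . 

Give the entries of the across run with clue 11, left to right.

16 in 2 cells must be {7,9}; 3 in 2 cells must be {1,2}.
The 8 across and the 16 down share only 7, so R1C1 = 7.
R1C2 = 8 − 7 = 1 completes the 8 across.
R2C1 = 16 − 7 = 9 completes the 16 down.
R2C2 = 11 − 9 = 2 completes the 11 across.

9 2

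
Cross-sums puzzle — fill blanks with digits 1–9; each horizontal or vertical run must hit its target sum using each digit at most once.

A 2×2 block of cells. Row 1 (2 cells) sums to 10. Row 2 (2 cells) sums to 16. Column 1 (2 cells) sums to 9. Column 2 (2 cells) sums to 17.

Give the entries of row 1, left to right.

2, 8

16 in 2 cells must be {7,9}; 17 in 2 cells must be {8,9}.
The 16 across and the 9 down share only 7, so (2,1) = 7.
(2,2) = 16 − 7 = 9 completes the 16 across.
(1,1) = 9 − 7 = 2 completes the 9 down.
(1,2) = 10 − 2 = 8 completes the 10 across.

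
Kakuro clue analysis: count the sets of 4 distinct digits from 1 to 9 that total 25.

4 distinct digits from 1–9 sum between 10 and 30.
Enumerating: {1,7,8,9}, {2,6,8,9}, {3,5,8,9}, {3,6,7,9}, {4,5,7,9}, {4,6,7,8}.

6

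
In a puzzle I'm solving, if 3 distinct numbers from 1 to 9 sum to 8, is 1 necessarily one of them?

Every partition of 8 into 3 distinct digits includes 1: {1,2,5}, {1,3,4}.

Yes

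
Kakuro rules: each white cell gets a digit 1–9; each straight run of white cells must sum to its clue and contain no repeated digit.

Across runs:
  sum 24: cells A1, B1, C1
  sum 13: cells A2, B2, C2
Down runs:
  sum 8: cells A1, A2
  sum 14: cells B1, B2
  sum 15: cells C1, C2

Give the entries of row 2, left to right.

1, 5, 7

24 in 3 cells must be {7,8,9}.
The 24 across and the 8 down share only 7, so A1 = 7.
A2 = 8 − 7 = 1 completes the 8 down.
Nothing is forced directly, so branch on B1, whose candidates are 8 or 9. If B1 = 8: that forces C1 = 9, after which B2 would have to be in {3,4,5,7,8,9} for the 13 across but in {6} for the 14 down — contradiction. So B1 = 9.
C1 = 24 − 16 = 8 completes the 24 across.
B2 = 14 − 9 = 5 completes the 14 down.
C2 = 13 − 6 = 7 completes the 13 across.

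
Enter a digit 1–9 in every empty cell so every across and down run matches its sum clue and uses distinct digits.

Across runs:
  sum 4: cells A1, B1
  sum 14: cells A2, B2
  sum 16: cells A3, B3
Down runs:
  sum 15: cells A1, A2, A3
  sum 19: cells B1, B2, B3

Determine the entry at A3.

9

4 in 2 cells must be {1,3}; 16 in 2 cells must be {7,9}.
The 4 across and the 19 down share only 3, so B1 = 3.
Given what's placed, B2 must be 9 to fit the 14 across and 19 down.
B3 = 19 − 12 = 7 completes the 19 down.
A1 = 4 − 3 = 1 completes the 4 across.
A2 = 14 − 9 = 5 completes the 14 across.
A3 = 16 − 7 = 9 completes the 16 across.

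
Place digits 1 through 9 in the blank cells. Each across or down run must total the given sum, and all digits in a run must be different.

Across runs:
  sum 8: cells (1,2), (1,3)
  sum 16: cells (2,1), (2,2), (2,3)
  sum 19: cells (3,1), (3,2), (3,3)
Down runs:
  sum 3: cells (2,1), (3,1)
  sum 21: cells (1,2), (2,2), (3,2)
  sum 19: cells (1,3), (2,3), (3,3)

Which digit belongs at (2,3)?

8

3 in 2 cells must be {1,2}.
Only 2 fits (3,1) under both its across sum 19 and down sum 3.
(2,1) = 3 − 2 = 1 completes the 3 down.
Nothing is forced directly, so branch on (1,2), whose candidates are 5 or 6 or 7. If (1,2) = 5: that forces (1,3) = 3, (3,2) = 9, after which (3,3) would have to be in {8} for the 19 across but in {7,9} for the 19 down — contradiction. If (1,2) = 7: then (1,3) would have to be in {1} for the 8 across but in {2,3,4,5,6,7,8,9} for the 19 down — contradiction. So (1,2) = 6.
(1,3) = 8 − 6 = 2 completes the 8 across.
(3,2) = 8: the only remaining digit allowed by both the 19 across and the 21 down.
(3,3) = 19 − 10 = 9 completes the 19 across.
(2,2) = 21 − 14 = 7 completes the 21 down.
(2,3) = 16 − 8 = 8 completes the 16 across.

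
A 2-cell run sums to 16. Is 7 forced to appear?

The only way to make 16 from 2 distinct digits is {7,9}, which contains 7.

Yes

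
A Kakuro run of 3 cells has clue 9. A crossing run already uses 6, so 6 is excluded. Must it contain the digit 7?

No

Counterexample: {1,3,5} sums to 9 under that restriction without using 7.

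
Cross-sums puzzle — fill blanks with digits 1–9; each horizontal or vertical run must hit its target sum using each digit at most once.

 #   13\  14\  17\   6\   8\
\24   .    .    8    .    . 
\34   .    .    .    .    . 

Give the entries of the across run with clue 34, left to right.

6 8 9 4 7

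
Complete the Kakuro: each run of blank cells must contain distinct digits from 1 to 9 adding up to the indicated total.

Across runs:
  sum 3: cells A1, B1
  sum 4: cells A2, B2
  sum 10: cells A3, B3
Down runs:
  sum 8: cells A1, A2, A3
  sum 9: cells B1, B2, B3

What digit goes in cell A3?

3 in 2 cells must be {1,2}; 4 in 2 cells must be {1,3}.
Nothing is forced directly, so branch on A1, whose candidates are 1 or 2. If A1 = 2: that forces B1 = 1, A2 = 1, B2 = 3, after which A3 would have to be in {1,2,3,4,6,7,8,9} for the 10 across but in {5} for the 8 down — contradiction. So A1 = 1.
B1 = 3 − 1 = 2 completes the 3 across.
Given what's placed, A2 must be 3 to fit the 4 across and 8 down.
B2 = 4 − 3 = 1 completes the 4 across.
A3 = 8 − 4 = 4 completes the 8 down.
B3 = 10 − 4 = 6 completes the 10 across.

4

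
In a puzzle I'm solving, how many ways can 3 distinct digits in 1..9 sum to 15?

3 distinct digits from 1–9 sum between 6 and 24.

8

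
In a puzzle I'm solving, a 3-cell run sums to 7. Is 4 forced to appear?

The only way to make 7 from 3 distinct digits is {1,2,4}, which contains 4.

Yes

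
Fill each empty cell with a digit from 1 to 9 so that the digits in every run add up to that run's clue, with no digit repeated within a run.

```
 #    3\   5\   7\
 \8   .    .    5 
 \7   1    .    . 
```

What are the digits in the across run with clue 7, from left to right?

1 4 2

7 in 3 cells must be {1,2,4}; 3 in 2 cells must be {1,2}.
R1C1 = 3 − 1 = 2 completes the 3 down.
R1C2 = 8 − 7 = 1 completes the 8 across.
R2C2 = 5 − 1 = 4 completes the 5 down.
R2C3 = 7 − 5 = 2 completes the 7 across.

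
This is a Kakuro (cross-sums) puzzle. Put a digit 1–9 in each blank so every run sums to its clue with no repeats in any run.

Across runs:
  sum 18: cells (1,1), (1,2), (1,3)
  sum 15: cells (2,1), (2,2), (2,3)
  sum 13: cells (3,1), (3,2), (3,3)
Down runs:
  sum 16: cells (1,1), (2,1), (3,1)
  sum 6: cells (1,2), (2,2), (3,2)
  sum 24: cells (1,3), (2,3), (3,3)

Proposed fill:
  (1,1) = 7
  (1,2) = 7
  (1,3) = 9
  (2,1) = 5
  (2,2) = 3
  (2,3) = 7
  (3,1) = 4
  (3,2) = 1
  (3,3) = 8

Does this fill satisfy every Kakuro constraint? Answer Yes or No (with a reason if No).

No — the down run (1,2)–(3,2) sums to 11, not 6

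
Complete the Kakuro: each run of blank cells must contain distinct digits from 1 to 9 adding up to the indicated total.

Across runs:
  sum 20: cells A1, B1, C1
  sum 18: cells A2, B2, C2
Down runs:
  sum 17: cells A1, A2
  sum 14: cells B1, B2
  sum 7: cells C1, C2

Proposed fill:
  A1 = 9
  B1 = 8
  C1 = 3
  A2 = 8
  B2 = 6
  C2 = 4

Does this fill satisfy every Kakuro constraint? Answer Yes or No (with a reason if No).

Yes

Across: 9+8+3=20; 8+6+4=18. Down: 9+8=17; 8+6=14; 3+4=7. No digit repeats within any run.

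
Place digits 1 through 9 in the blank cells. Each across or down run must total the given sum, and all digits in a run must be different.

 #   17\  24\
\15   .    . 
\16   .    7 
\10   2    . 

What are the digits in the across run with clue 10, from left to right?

2 8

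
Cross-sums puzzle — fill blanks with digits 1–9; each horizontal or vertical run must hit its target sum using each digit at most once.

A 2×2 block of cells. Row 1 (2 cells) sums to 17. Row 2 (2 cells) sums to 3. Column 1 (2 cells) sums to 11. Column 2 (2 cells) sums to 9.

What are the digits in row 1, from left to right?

9 8

17 in 2 cells must be {8,9}; 3 in 2 cells must be {1,2}.
The 17 across and the 9 down share only 8, so (1,2) = 8.
The 3 across and the 11 down share only 2, so (2,1) = 2.
(2,2) = 3 − 2 = 1 completes the 3 across.
(1,1) = 17 − 8 = 9 completes the 17 across.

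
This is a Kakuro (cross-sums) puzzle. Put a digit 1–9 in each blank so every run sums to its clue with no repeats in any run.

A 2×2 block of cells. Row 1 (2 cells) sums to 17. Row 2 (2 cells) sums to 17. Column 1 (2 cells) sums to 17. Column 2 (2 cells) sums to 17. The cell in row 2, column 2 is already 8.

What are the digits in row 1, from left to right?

17 in 2 cells must be {8,9}.
(1,2) = 17 − 8 = 9 completes the 17 down.
(2,1) = 17 − 8 = 9 completes the 17 across.
(1,1) = 17 − 9 = 8 completes the 17 across.

8 9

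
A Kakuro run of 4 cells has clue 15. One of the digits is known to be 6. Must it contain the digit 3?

Every partition of 15 into 4 distinct digits under that restriction includes 3: {1,3,5,6}, {2,3,4,6}.

Yes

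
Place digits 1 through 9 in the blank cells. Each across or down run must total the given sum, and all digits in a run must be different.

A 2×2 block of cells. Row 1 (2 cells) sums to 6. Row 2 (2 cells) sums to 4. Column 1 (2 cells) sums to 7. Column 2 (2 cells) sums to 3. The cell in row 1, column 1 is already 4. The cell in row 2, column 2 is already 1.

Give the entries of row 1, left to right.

4 2

4 in 2 cells must be {1,3}; 3 in 2 cells must be {1,2}.
(1,2) = 6 − 4 = 2 completes the 6 across.
(2,1) = 4 − 1 = 3 completes the 4 across.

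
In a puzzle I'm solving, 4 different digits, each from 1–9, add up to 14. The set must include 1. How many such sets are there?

4

4 distinct digits from 1–9 sum between 10 and 30.
Keeping only sets containing 1.
Enumerating: {1,2,3,8}, {1,2,4,7}, {1,2,5,6}, {1,3,4,6}.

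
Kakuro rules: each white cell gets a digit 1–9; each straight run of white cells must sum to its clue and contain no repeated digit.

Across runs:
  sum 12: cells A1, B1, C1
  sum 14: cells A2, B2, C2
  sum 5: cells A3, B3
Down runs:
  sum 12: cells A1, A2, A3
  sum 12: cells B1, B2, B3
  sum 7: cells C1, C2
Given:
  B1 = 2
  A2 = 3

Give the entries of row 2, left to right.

3, 7, 4

Nothing is forced directly, so branch on A3, whose candidates are 1 or 2 or 4. If A3 = 1: then A1 would have to be in {1,3,4,6,7,9} for the 12 across but in {8} for the 12 down — contradiction. If A3 = 4: then A1 would have to be in {1,3,4,6,7,9} for the 12 across but in {5} for the 12 down — contradiction. So A3 = 2.
A1 = 12 − 5 = 7 completes the 12 down.
C1 = 12 − 9 = 3 completes the 12 across.
C2 = 7 − 3 = 4 completes the 7 down.
B3 = 5 − 2 = 3 completes the 5 across.
B2 = 14 − 7 = 7 completes the 14 across.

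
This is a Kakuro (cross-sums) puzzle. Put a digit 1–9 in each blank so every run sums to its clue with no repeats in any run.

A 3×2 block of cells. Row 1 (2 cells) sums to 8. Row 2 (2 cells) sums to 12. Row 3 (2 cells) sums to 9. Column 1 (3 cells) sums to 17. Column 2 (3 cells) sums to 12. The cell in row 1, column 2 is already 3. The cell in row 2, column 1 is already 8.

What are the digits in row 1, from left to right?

5 3

(1,1) = 8 − 3 = 5 completes the 8 across.
(2,2) = 12 − 8 = 4 completes the 12 across.
(3,1) = 17 − 13 = 4 completes the 17 down.
(3,2) = 9 − 4 = 5 completes the 9 across.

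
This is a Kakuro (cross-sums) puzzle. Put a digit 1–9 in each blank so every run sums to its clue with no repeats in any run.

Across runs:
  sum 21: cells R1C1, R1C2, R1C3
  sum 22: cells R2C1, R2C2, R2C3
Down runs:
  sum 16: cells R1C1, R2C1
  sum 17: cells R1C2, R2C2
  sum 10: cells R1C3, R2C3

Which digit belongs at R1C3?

4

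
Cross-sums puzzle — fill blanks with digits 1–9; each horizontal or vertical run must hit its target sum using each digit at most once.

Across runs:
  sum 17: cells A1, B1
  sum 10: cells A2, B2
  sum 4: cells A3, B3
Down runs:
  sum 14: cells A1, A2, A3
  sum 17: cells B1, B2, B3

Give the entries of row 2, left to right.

4 6

17 in 2 cells must be {8,9}; 4 in 2 cells must be {1,3}.
Nothing is forced directly, so branch on A1, whose candidates are 8 or 9. If A1 = 8: that forces B1 = 9, A3 = 1, B3 = 3, after which A2 would have to be in {1,2,3,4,6,7,8,9} for the 10 across but in {5} for the 14 down — contradiction. So A1 = 9.
B1 = 17 − 9 = 8 completes the 17 across.
Given what's placed, B3 must be 3 to fit the 4 across and 17 down.
B2 = 17 − 11 = 6 completes the 17 down.
A3 = 4 − 3 = 1 completes the 4 across.
A2 = 10 − 6 = 4 completes the 10 across.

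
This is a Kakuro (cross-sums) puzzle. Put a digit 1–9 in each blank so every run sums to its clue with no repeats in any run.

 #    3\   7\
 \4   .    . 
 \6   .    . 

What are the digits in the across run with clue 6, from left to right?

4 in 2 cells must be {1,3}; 3 in 2 cells must be {1,2}.
The 4 across and the 3 down share only 1, so R1C1 = 1.
R1C2 = 4 − 1 = 3 completes the 4 across.
R2C1 = 3 − 1 = 2 completes the 3 down.
R2C2 = 6 − 2 = 4 completes the 6 across.

2 4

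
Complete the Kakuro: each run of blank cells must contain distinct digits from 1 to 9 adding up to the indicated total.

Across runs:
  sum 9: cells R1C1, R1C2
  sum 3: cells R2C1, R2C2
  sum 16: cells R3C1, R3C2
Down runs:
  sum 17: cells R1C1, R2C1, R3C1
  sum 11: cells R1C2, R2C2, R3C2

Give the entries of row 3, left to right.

9 7

3 in 2 cells must be {1,2}; 16 in 2 cells must be {7,9}.
The 16 across and the 11 down share only 7, so R3C2 = 7.
Given what's placed, R2C2 must be 1 to fit the 3 across and 11 down.
R3C1 = 16 − 7 = 9 completes the 16 across.
R1C2 = 11 − 8 = 3 completes the 11 down.
R2C1 = 3 − 1 = 2 completes the 3 across.
R1C1 = 9 − 3 = 6 completes the 9 across.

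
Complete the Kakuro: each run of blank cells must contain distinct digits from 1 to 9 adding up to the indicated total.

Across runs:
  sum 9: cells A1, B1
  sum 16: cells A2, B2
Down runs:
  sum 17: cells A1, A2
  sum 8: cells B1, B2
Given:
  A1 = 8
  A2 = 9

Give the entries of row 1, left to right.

8, 1

16 in 2 cells must be {7,9}; 17 in 2 cells must be {8,9}.
B1 = 9 − 8 = 1 completes the 9 across.
B2 = 16 − 9 = 7 completes the 16 across.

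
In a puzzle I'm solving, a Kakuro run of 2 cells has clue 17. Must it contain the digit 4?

The only way to make 17 from 2 distinct digits is {8,9}, which does not contain 4.

No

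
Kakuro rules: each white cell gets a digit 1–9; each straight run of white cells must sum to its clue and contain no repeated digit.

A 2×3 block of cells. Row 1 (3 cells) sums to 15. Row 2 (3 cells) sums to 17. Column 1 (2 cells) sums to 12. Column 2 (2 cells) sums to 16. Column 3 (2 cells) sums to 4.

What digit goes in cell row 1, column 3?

16 in 2 cells must be {7,9}; 4 in 2 cells must be {1,3}.
Nothing is forced directly, so branch on (1,2), whose candidates are 7 or 9. If (1,2) = 9: that forces (1,3) = 1, (2,2) = 7, after which (2,3) would have to be in {1,2,4,6,8,9} for the 17 across but in {3} for the 4 down — contradiction. So (1,2) = 7.
Given what's placed, (1,3) must be 3 to fit the 15 across and 4 down.
(2,2) = 16 − 7 = 9 completes the 16 down.
(2,3) = 4 − 3 = 1 completes the 4 down.
(1,1) = 15 − 10 = 5 completes the 15 across.
(2,1) = 17 − 10 = 7 completes the 17 across.

3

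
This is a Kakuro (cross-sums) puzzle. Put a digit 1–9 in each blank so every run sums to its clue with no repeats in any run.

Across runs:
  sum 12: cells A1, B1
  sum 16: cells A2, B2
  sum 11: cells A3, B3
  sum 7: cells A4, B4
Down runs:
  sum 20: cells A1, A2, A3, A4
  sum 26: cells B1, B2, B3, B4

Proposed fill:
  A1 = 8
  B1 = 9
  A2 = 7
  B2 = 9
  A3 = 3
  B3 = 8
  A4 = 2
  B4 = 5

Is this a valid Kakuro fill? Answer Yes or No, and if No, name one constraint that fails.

No — the across run A1–B1 sums to 17, not 12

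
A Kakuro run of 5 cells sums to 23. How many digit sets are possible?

5 distinct digits from 1–9 sum between 15 and 35.

11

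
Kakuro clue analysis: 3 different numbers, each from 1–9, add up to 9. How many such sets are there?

3 distinct digits from 1–9 sum between 6 and 24.
Enumerating: {1,2,6}, {1,3,5}, {2,3,4}.

3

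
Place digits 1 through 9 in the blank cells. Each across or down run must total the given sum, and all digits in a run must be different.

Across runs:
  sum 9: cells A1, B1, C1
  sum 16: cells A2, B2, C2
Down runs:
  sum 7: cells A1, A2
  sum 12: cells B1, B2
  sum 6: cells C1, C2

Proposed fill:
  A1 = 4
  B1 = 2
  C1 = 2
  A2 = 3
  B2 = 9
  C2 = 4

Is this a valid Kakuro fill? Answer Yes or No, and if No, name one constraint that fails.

No — the down run B1–B2 sums to 11, not 12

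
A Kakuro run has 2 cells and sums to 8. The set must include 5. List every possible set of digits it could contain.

{3,5}

2 distinct digits from 1–9 sum between 3 and 17.
Keeping only sets containing 5.
Only one set works: {3,5}.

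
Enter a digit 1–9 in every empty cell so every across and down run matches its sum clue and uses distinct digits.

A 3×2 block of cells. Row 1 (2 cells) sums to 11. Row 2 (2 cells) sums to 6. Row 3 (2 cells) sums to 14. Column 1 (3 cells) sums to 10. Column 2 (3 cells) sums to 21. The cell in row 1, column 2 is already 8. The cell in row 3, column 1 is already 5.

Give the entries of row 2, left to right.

(1,1) = 11 − 8 = 3 completes the 11 across.
(2,1) = 10 − 8 = 2 completes the 10 down.
(2,2) = 6 − 2 = 4 completes the 6 across.
(3,2) = 14 − 5 = 9 completes the 14 across.

2 4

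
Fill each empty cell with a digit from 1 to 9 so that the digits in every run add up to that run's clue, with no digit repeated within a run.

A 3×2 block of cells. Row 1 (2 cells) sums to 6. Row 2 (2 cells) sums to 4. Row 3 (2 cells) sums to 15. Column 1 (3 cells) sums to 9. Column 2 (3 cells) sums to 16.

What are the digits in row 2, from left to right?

1 3

4 in 2 cells must be {1,3}.
The 15 across and the 9 down share only 6, so (3,1) = 6.
(3,2) = 15 − 6 = 9 completes the 15 across.
Given what's placed, (2,1) must be 1 to fit the 4 across and 9 down.
(2,2) = 4 − 1 = 3 completes the 4 across.
(1,1) = 9 − 7 = 2 completes the 9 down.
(1,2) = 6 − 2 = 4 completes the 6 across.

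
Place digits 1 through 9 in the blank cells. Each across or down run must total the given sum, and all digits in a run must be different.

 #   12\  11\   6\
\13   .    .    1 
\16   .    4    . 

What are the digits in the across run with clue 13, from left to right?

R1C2 = 11 − 4 = 7 completes the 11 down.
R2C3 = 6 − 1 = 5 completes the 6 down.
R1C1 = 13 − 8 = 5 completes the 13 across.
R2C1 = 16 − 9 = 7 completes the 16 across.

5, 7, 1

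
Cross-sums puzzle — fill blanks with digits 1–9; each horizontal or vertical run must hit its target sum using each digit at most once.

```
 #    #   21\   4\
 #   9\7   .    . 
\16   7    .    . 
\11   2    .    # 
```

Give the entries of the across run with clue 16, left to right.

4 in 2 cells must be {1,3}.
R3C2 = 11 − 2 = 9 completes the 11 across.
No cell is forced outright now. R1C2 can only be 4 or 5 (the digits allowed by both its 7 across and its 21 down). If R1C2 = 5: then R1C3 would have to be in {2} for the 7 across but in {1,3} for the 4 down — contradiction. So R1C2 = 4.
R1C3 = 7 − 4 = 3 completes the 7 across.
R2C2 = 21 − 13 = 8 completes the 21 down.
R2C3 = 16 − 15 = 1 completes the 16 across.

7 8 1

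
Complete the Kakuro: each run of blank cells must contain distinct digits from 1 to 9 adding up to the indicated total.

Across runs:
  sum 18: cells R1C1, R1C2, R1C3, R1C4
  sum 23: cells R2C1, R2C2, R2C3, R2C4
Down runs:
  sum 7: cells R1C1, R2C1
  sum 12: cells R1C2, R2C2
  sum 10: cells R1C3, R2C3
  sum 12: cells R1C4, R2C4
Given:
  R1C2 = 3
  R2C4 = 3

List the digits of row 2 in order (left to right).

5, 9, 6, 3

R1C4 = 12 − 3 = 9 completes the 12 down.
R2C2 = 12 − 3 = 9 completes the 12 down.
Nothing is forced directly, so branch on R2C3, whose candidates are 4 or 6 or 7. If R2C3 = 4: then R1C3 would have to be in {1,2,4,5} for the 18 across but in {6} for the 10 down — contradiction. If R2C3 = 7: then R1C3 would have to be in {1,2,4,5} for the 18 across but in {3} for the 10 down — contradiction. So R2C3 = 6.
R1C3 = 10 − 6 = 4 completes the 10 down.
R2C1 = 23 − 18 = 5 completes the 23 across.
R1C1 = 18 − 16 = 2 completes the 18 across.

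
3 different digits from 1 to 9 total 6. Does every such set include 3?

Yes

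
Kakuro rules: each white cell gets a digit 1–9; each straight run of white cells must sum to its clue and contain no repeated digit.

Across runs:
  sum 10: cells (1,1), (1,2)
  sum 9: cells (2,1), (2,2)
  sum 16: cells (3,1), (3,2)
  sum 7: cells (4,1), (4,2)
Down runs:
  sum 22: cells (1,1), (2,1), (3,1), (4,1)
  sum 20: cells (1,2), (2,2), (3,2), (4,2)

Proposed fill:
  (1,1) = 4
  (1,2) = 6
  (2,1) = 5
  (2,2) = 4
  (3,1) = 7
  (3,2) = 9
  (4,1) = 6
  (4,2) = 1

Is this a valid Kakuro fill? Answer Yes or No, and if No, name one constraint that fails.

Yes

Across: 4+6=10; 5+4=9; 7+9=16; 6+1=7. Down: 4+5+7+6=22; 6+4+9+1=20. No digit repeats within any run.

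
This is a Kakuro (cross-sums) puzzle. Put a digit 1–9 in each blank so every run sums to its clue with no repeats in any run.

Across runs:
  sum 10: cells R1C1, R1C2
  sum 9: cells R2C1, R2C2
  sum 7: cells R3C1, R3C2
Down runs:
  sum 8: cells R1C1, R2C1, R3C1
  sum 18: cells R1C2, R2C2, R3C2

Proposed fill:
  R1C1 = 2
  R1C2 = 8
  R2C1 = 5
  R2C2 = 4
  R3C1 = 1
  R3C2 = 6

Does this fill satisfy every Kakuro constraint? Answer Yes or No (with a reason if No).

Across: 2+8=10; 5+4=9; 1+6=7. Down: 2+5+1=8; 8+4+6=18. No digit repeats within any run.

Yes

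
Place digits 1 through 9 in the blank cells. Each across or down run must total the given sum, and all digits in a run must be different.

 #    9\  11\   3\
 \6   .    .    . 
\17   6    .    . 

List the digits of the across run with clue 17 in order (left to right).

6, 9, 2

6 in 3 cells must be {1,2,3}; 3 in 2 cells must be {1,2}.
R1C1 = 9 − 6 = 3 completes the 9 down.
Given what's placed, R1C2 must be 2 to fit the 6 across and 11 down.
R1C3 = 6 − 5 = 1 completes the 6 across.
R2C2 = 11 − 2 = 9 completes the 11 down.
R2C3 = 17 − 15 = 2 completes the 17 across.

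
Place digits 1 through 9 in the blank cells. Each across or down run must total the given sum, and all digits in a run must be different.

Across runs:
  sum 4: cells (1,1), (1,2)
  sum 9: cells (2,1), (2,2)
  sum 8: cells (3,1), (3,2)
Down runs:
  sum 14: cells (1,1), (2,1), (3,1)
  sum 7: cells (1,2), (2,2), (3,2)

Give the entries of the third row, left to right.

4 in 2 cells must be {1,3}; 7 in 3 cells must be {1,2,4}.
The 4 across and the 7 down share only 1, so (1,2) = 1.
Given what's placed, (3,2) must be 2 to fit the 8 across and 7 down.
(1,1) = 4 − 1 = 3 completes the 4 across.
(2,2) = 7 − 3 = 4 completes the 7 down.
(3,1) = 8 − 2 = 6 completes the 8 across.
(2,1) = 9 − 4 = 5 completes the 9 across.

6 2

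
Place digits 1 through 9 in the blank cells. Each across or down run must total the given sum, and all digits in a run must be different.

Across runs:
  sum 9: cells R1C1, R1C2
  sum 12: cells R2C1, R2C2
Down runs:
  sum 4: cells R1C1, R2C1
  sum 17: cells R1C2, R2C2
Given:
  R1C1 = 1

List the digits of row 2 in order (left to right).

3 9

4 in 2 cells must be {1,3}; 17 in 2 cells must be {8,9}.
R1C2 = 9 − 1 = 8 completes the 9 across.
R2C1 = 4 − 1 = 3 completes the 4 down.
R2C2 = 12 − 3 = 9 completes the 12 across.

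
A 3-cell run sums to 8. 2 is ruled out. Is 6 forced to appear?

No

The only way to make 8 from 3 distinct digits under that restriction is {1,3,4}, which does not contain 6.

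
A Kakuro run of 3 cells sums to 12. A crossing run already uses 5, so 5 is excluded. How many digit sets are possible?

5

3 distinct digits from 1–9 sum between 6 and 24.
Dropping sets that contain 5.
Enumerating: {1,2,9}, {1,3,8}, {1,4,7}, {2,3,7}, {2,4,6}.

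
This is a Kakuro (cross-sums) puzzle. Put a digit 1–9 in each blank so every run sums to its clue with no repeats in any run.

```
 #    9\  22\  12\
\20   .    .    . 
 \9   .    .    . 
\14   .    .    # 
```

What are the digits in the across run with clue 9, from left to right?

1, 5, 3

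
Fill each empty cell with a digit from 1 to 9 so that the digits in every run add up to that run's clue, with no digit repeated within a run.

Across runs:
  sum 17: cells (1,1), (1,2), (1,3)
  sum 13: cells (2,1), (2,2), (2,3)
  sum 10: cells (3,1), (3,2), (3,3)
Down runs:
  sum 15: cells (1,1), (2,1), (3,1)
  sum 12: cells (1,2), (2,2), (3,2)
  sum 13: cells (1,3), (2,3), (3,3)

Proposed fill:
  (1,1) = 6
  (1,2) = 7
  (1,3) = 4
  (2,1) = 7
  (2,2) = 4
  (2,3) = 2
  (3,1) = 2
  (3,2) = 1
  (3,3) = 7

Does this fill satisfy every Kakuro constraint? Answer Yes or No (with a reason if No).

Across: 6+7+4=17; 7+4+2=13; 2+1+7=10. Down: 6+7+2=15; 7+4+1=12; 4+2+7=13. No digit repeats within any run.

Yes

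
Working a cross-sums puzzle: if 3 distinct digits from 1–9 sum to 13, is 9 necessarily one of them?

Counterexample: {1,4,8} sums to 13 without using 9.

No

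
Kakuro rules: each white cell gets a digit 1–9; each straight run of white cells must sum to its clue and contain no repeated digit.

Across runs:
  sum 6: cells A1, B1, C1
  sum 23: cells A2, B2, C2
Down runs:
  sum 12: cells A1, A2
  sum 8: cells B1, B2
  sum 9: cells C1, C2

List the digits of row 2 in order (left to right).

6 in 3 cells must be {1,2,3}; 23 in 3 cells must be {6,8,9}.
The 6 across and the 12 down share only 3, so A1 = 3.
A2 = 12 − 3 = 9 completes the 12 down.
Given what's placed, B2 must be 6 to fit the 23 across and 8 down.
C2 = 23 − 15 = 8 completes the 23 across.
B1 = 8 − 6 = 2 completes the 8 down.
C1 = 6 − 5 = 1 completes the 6 across.

9, 6, 8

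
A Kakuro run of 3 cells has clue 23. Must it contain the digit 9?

The only way to make 23 from 3 distinct digits is {6,8,9}, which contains 9.

Yes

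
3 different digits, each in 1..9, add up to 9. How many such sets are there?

3

3 distinct digits from 1–9 sum between 6 and 24.
Enumerating: {1,2,6}, {1,3,5}, {2,3,4}.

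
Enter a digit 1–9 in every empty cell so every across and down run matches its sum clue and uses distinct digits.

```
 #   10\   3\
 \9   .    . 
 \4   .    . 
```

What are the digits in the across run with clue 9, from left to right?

4 in 2 cells must be {1,3}; 3 in 2 cells must be {1,2}.
The 4 across and the 3 down share only 1, so R2C2 = 1.
R1C2 = 3 − 1 = 2 completes the 3 down.
R2C1 = 4 − 1 = 3 completes the 4 across.
R1C1 = 9 − 2 = 7 completes the 9 across.

7 2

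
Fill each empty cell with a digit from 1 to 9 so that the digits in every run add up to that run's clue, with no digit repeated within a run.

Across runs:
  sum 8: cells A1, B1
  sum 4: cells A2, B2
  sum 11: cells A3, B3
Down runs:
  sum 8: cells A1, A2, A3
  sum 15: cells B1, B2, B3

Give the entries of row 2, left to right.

1 3

4 in 2 cells must be {1,3}.
Nothing is forced directly, so branch on A2, whose candidates are 1 or 3. If A2 = 3: that forces A1 = 1, B1 = 7, after which B2 would have to be in {1} for the 4 across but in {2,3,5,6} for the 15 down — contradiction. So A2 = 1.
B2 = 4 − 1 = 3 completes the 4 across.
Nothing is forced directly, so branch on B1, whose candidates are 5 or 7. If B1 = 7: then A1 would have to be in {1} for the 8 across but in {2,3,4,5} for the 8 down — contradiction. So B1 = 5.
A1 = 8 − 5 = 3 completes the 8 across.
A3 = 8 − 4 = 4 completes the 8 down.
B3 = 11 − 4 = 7 completes the 11 across.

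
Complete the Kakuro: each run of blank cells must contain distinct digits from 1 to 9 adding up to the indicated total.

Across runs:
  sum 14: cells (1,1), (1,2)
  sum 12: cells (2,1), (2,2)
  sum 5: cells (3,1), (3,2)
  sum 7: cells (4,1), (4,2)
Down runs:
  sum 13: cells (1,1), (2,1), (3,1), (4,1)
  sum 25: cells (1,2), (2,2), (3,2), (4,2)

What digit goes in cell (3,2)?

2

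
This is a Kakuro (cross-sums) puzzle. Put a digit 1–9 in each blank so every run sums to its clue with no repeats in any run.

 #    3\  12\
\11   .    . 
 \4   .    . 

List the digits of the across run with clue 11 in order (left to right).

2, 9

4 in 2 cells must be {1,3}; 3 in 2 cells must be {1,2}.
The 11 across and the 3 down share only 2, so R1C1 = 2.
R1C2 = 11 − 2 = 9 completes the 11 across.
R2C1 = 3 − 2 = 1 completes the 3 down.
R2C2 = 4 − 1 = 3 completes the 4 across.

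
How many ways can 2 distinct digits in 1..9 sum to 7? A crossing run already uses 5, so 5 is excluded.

2

2 distinct digits from 1–9 sum between 3 and 17.
Dropping sets that contain 5.
Enumerating: {1,6}, {3,4}.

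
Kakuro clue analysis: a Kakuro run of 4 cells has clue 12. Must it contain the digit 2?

Every partition of 12 into 4 distinct digits includes 2: {1,2,3,6}, {1,2,4,5}.

Yes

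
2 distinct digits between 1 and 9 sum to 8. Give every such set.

{1,7}; {2,6}; {3,5}

2 distinct digits from 1–9 sum between 3 and 17.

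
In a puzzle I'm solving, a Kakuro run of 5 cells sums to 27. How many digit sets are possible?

5 distinct digits from 1–9 sum between 15 and 35.

11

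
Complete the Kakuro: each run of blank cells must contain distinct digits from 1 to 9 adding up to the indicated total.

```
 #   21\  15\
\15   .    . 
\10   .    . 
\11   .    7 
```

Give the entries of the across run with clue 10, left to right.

8 2

R1C2 = 6: the only remaining digit allowed by both the 15 across and the 15 down.
R2C2 = 15 − 13 = 2 completes the 15 down.
R3C1 = 11 − 7 = 4 completes the 11 across.
R1C1 = 15 − 6 = 9 completes the 15 across.
R2C1 = 10 − 2 = 8 completes the 10 across.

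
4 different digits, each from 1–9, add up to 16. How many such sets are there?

8

4 distinct digits from 1–9 sum between 10 and 30.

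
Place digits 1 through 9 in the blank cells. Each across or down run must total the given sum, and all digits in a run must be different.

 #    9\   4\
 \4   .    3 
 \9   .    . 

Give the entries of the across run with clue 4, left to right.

1, 3

4 in 2 cells must be {1,3}.
R1C1 = 4 − 3 = 1 completes the 4 across.
R2C1 = 9 − 1 = 8 completes the 9 down.
R2C2 = 9 − 8 = 1 completes the 9 across.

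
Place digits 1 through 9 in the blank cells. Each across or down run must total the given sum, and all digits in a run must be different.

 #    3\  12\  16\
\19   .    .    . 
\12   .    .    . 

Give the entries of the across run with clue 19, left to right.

3 in 2 cells must be {1,2}; 16 in 2 cells must be {7,9}.
The 19 across and the 3 down share only 2, so R1C1 = 2.
Given what's placed, R1C3 must be 9 to fit the 19 across and 16 down.
R2C1 = 3 − 2 = 1 completes the 3 down.
R2C3 = 16 − 9 = 7 completes the 16 down.
R1C2 = 19 − 11 = 8 completes the 19 across.
R2C2 = 12 − 8 = 4 completes the 12 across.

2 8 9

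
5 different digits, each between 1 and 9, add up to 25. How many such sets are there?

12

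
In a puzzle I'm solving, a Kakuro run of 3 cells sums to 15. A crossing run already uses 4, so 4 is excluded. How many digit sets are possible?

3 distinct digits from 1–9 sum between 6 and 24.
Dropping sets that contain 4.
Enumerating: {1,5,9}, {1,6,8}, {2,5,8}, {2,6,7}, {3,5,7}.

5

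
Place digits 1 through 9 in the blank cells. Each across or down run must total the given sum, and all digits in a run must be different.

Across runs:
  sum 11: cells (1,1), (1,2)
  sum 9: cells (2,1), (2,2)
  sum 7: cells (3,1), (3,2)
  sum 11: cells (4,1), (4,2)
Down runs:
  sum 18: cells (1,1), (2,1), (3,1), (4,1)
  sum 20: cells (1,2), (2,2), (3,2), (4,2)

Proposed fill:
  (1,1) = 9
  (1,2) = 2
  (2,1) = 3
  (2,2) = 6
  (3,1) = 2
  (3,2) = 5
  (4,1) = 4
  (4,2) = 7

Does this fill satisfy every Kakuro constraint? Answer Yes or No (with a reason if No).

Yes

Across: 9+2=11; 3+6=9; 2+5=7; 4+7=11. Down: 9+3+2+4=18; 2+6+5+7=20. No digit repeats within any run.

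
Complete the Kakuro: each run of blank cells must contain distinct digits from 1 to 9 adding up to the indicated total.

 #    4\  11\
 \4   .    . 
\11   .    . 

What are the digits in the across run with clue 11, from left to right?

4 in 2 cells must be {1,3}.
The 4 across and the 11 down share only 3, so R1C2 = 3.
The 11 across and the 4 down share only 3, so R2C1 = 3.
R2C2 = 11 − 3 = 8 completes the 11 across.
R1C1 = 4 − 3 = 1 completes the 4 across.

3 8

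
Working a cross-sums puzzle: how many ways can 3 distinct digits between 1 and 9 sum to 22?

2

3 distinct digits from 1–9 sum between 6 and 24.
Enumerating: {5,8,9}, {6,7,9}.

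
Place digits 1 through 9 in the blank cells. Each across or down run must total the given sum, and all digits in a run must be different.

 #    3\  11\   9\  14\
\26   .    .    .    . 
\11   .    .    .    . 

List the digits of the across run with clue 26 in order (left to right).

2, 8, 7, 9

11 in 4 cells must be {1,2,3,5}; 3 in 2 cells must be {1,2}.
Only 2 fits R1C1 under both its across sum 26 and down sum 3.
R2C1 = 3 − 2 = 1 completes the 3 down.
Given what's placed, R2C4 must be 5 to fit the 11 across and 14 down.
R1C4 = 14 − 5 = 9 completes the 14 down.
No cell is forced outright now. R2C2 can only be 2 or 3 (the digits allowed by both its 11 across and its 11 down). If R2C2 = 2: then R1C2 would have to be in {7,8} for the 26 across but in {9} for the 11 down — contradiction. So R2C2 = 3.
R1C2 = 11 − 3 = 8 completes the 11 down.
R1C3 = 26 − 19 = 7 completes the 26 across.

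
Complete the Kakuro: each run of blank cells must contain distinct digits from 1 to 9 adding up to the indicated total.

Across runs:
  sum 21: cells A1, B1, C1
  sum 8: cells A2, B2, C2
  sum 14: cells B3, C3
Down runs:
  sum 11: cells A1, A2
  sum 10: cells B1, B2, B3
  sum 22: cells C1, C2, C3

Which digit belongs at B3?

5

Only 5 fits C2 under both its across sum 8 and down sum 22.
Given what's placed, A2 must be 2 to fit the 8 across and 11 down.
B2 = 8 − 7 = 1 completes the 8 across.
A1 = 11 − 2 = 9 completes the 11 down.
C1 = 8: the only remaining digit allowed by both the 21 across and the 22 down.
C3 = 22 − 13 = 9 completes the 22 down.
B1 = 21 − 17 = 4 completes the 21 across.
B3 = 14 − 9 = 5 completes the 14 across.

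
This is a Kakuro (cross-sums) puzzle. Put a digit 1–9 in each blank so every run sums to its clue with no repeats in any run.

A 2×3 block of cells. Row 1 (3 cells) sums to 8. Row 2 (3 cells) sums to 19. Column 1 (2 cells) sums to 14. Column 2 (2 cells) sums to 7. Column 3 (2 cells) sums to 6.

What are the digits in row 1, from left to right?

The 8 across and the 14 down share only 5, so (1,1) = 5.
(2,1) = 14 − 5 = 9 completes the 14 down.
Nothing is forced directly, so branch on (2,3), whose candidates are 2 or 4. If (2,3) = 2: then (1,3) would have to be in {1,2} for the 8 across but in {4} for the 6 down — contradiction. So (2,3) = 4.
(1,3) = 6 − 4 = 2 completes the 6 down.
(2,2) = 19 − 13 = 6 completes the 19 across.
(1,2) = 8 − 7 = 1 completes the 8 across.

5 1 2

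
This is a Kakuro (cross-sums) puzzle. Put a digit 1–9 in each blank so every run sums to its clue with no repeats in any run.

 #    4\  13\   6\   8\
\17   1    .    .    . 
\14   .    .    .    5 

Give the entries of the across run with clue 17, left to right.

1 9 4 3

4 in 2 cells must be {1,3}.
R1C4 = 8 − 5 = 3 completes the 8 down.
R2C1 = 4 − 1 = 3 completes the 4 down.
Given what's placed, R2C2 must be 4 to fit the 14 across and 13 down.
R2C3 = 14 − 12 = 2 completes the 14 across.
R1C2 = 13 − 4 = 9 completes the 13 down.
R1C3 = 17 − 13 = 4 completes the 17 across.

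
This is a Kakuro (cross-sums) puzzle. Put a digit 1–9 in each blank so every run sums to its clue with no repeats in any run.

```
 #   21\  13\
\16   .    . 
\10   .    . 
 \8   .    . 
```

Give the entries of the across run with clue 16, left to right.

16 in 2 cells must be {7,9}.
Nothing is forced directly, so branch on R3C1, whose candidates are 5 or 6 or 7. If R3C1 = 6: that forces R1C1 = 7, R1C2 = 9, R2C1 = 8, after which R2C2 would have to be in {2} for the 10 across but in {1,3} for the 13 down — contradiction. If R3C1 = 7: that forces R1C1 = 9, R1C2 = 7, after which R2C1 would have to be in {1,2,3,4,6,7,8,9} for the 10 across but in {5} for the 21 down — contradiction. So R3C1 = 5.
R3C2 = 8 − 5 = 3 completes the 8 across.
Given what's placed, R1C2 must be 9 to fit the 16 across and 13 down.
R2C2 = 13 − 12 = 1 completes the 13 down.
R1C1 = 16 − 9 = 7 completes the 16 across.
R2C1 = 10 − 1 = 9 completes the 10 across.

7 9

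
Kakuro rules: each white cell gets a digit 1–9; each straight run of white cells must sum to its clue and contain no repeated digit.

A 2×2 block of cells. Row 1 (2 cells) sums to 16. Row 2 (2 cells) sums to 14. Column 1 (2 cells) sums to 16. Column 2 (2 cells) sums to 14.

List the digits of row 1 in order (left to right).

16 in 2 cells must be {7,9}.
The 16 across and the 14 down share only 9, so (1,2) = 9.
The 14 across and the 16 down share only 9, so (2,1) = 9.
(2,2) = 14 − 9 = 5 completes the 14 across.
(1,1) = 16 − 9 = 7 completes the 16 across.

7, 9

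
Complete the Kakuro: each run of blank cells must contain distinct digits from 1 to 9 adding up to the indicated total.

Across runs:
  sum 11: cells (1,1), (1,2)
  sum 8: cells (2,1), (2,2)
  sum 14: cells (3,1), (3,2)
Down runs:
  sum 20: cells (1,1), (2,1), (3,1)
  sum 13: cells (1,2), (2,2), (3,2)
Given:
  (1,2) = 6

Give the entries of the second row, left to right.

(1,1) = 11 − 6 = 5 completes the 11 across.
Given what's placed, (3,2) must be 5 to fit the 14 across and 13 down.
(2,2) = 13 − 11 = 2 completes the 13 down.
(3,1) = 14 − 5 = 9 completes the 14 across.
(2,1) = 8 − 2 = 6 completes the 8 across.

6 2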